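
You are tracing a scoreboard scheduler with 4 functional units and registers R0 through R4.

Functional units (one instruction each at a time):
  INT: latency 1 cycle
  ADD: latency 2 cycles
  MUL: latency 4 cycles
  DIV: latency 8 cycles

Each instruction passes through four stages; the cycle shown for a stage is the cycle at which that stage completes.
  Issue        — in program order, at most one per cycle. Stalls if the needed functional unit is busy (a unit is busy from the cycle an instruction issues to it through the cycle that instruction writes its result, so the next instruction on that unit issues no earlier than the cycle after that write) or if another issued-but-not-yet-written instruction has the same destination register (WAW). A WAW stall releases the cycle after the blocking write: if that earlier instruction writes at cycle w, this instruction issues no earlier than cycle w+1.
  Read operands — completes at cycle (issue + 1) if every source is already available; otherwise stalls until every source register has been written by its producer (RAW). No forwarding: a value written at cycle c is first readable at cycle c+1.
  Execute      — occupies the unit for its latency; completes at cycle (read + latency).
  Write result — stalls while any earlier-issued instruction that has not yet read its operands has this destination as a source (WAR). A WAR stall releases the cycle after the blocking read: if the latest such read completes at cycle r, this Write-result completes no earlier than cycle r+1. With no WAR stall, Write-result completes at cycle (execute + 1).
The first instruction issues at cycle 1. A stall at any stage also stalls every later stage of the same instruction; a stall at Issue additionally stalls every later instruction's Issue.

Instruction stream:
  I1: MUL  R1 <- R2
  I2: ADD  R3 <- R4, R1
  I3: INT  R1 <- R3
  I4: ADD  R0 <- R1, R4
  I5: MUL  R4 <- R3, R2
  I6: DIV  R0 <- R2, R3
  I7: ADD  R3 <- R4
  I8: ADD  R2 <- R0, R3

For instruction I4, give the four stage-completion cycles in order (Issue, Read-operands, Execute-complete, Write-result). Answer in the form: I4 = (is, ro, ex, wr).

I4 = (12, 15, 17, 18)

I1: IS=1 RO=2 EX=6 WR=7
I2: IS=2 RO=8 EX=10 WR=11  [RAW R1: wait I1 write@7]
I3: IS=8 RO=12 EX=13 WR=14  [WAW R1: wait I1 write@7; RAW R3: wait I2 write@11]
I4: IS=12 RO=15 EX=17 WR=18  [struct: ADD busy until I2 writes@11; RAW R1: wait I3 write@14]
I5: IS=13 RO=14 EX=18 WR=19
I6: IS=19 RO=20 EX=28 WR=29  [WAW R0: wait I4 write@18]
I7: IS=20 RO=21 EX=23 WR=24
I8: IS=25 RO=30 EX=32 WR=33  [struct: ADD busy until I7 writes@24; RAW R0: wait I6 write@29]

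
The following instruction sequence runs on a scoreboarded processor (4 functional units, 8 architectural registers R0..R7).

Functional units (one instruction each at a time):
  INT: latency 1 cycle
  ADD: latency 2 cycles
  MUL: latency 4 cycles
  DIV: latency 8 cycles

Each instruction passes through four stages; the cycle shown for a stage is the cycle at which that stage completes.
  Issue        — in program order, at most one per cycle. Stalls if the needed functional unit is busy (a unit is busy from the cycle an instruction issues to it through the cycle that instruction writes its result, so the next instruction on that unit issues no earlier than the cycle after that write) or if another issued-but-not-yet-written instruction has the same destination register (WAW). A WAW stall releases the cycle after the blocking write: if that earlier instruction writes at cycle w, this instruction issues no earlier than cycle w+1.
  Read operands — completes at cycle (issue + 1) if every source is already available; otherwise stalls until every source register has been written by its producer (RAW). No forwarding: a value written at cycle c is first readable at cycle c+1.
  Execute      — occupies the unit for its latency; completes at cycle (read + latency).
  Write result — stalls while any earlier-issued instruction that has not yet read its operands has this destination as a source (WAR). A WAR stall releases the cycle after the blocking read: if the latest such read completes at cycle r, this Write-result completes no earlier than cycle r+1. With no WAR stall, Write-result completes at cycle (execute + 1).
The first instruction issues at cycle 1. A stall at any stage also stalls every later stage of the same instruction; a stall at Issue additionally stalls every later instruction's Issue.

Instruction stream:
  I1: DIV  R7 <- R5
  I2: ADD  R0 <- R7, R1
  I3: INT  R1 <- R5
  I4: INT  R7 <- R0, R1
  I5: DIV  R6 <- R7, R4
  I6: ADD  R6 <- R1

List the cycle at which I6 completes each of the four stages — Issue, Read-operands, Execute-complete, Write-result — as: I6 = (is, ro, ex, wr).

I1  is:1  ro:2  ex:10  wr:11
I2  is:2  ro:12  ex:14  wr:15  — RAW R7: wait I1 write@11
I3  is:3  ro:4  ex:5  wr:13  — WAR R1: wait I2 read@12
I4  is:14  ro:16  ex:17  wr:18  — struct: INT busy until I3 writes@13, RAW R0: wait I2 write@15
I5  is:15  ro:19  ex:27  wr:28  — RAW R7: wait I4 write@18
I6  is:29  ro:30  ex:32  wr:33  — WAW R6: wait I5 write@28

I6 = (29, 30, 32, 33)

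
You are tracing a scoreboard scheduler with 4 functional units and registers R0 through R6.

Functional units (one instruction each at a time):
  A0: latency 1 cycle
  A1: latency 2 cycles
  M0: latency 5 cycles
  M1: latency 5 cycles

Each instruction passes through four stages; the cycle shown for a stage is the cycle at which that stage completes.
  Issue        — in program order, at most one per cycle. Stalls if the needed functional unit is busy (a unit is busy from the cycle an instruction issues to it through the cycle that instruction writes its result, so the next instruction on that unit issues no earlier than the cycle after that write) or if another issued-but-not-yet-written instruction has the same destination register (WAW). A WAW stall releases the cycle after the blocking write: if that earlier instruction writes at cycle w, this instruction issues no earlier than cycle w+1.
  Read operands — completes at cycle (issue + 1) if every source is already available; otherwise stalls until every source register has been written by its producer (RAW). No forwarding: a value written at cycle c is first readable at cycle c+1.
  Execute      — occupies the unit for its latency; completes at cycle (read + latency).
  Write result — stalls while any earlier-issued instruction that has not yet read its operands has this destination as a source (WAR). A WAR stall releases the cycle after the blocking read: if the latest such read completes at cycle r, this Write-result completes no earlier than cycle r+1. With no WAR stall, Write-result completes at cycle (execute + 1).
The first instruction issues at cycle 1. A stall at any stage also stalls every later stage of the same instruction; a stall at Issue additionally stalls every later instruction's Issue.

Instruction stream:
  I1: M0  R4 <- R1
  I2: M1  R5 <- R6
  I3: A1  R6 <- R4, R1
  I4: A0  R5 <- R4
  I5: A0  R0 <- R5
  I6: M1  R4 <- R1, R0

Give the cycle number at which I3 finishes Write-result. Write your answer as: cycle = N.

1) issue 1, read 2, done 7, write 8
2) issue 2, read 3, done 8, write 9
3) issue 3, read 9, done 11, write 12  <RAW R4: wait I1 write@8>
4) issue 10, read 11, done 12, write 13  <WAW R5: wait I2 write@9>
5) issue 14, read 15, done 16, write 17  <struct: A0 busy until I4 writes@13>
6) issue 15, read 18, done 23, write 24  <RAW R0: wait I5 write@17>

cycle = 12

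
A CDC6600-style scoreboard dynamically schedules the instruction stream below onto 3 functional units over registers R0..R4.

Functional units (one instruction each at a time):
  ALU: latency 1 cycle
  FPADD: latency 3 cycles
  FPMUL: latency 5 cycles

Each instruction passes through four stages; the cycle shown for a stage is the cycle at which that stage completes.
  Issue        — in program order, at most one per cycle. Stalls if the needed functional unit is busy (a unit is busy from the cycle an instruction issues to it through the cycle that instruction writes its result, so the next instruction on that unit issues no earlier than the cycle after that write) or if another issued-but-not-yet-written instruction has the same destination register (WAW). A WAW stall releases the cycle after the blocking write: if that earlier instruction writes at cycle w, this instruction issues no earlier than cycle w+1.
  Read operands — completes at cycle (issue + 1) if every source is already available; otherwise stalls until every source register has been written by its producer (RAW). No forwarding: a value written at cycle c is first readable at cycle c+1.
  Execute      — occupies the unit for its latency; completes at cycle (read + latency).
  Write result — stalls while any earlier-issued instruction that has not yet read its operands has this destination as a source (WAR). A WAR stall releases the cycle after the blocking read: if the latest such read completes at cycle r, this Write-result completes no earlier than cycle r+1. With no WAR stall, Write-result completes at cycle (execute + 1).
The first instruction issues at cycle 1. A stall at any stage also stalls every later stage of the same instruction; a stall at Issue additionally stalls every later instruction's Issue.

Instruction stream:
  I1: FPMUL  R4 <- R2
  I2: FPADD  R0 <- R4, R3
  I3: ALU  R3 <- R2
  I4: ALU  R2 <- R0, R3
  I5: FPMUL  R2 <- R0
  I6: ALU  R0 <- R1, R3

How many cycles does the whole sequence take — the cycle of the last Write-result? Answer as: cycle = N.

cycle = 24

c1: I1→FPMUL
c2: I1 RO; I2→FPADD
c3: I3→ALU
c4: I3 RO
c5: I3 EX
c7: I1 EX
c8: I1 WR R4
c9: I2 RO
c10: I3 WR R3
c11: I4→ALU
c12: I2 EX
c13: I2 WR R0
c14: I4 RO
c15: I4 EX
c16: I4 WR R2
c17: I5→FPMUL
c18: I5 RO; I6→ALU
c19: I6 RO
c20: I6 EX
c21: I6 WR R0
c23: I5 EX
c24: I5 WR R2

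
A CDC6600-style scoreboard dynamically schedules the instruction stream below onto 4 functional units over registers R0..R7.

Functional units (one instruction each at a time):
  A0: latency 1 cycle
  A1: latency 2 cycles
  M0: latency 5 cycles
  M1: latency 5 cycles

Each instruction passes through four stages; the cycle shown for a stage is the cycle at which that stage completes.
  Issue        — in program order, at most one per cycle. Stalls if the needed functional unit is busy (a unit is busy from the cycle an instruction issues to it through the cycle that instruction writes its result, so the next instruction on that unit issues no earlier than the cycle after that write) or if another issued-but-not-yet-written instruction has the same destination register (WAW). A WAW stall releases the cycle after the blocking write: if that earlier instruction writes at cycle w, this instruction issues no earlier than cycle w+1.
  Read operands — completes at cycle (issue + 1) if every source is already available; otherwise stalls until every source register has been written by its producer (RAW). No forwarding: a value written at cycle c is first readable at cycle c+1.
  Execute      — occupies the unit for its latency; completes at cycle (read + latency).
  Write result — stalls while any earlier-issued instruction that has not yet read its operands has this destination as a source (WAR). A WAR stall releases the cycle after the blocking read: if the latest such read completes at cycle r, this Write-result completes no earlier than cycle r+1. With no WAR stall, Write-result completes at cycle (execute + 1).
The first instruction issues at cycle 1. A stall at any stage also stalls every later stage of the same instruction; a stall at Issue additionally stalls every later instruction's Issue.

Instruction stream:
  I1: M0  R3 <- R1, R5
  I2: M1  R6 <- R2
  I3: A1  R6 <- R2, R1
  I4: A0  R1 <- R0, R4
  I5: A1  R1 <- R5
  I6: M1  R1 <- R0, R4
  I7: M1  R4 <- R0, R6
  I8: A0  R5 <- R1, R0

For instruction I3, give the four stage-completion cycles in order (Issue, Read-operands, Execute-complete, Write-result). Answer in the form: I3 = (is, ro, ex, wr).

I1 -> (1, 2, 7, 8)
I2 -> (2, 3, 8, 9)
I3 -> (10, 11, 13, 14)  // WAW R6: wait I2 write@9
I4 -> (11, 12, 13, 14)
I5 -> (15, 16, 18, 19)  // WAW R1: wait I4 write@14
I6 -> (20, 21, 26, 27)  // WAW R1: wait I5 write@19
I7 -> (28, 29, 34, 35)  // struct: M1 busy until I6 writes@27
I8 -> (29, 30, 31, 32)

I3 = (10, 11, 13, 14)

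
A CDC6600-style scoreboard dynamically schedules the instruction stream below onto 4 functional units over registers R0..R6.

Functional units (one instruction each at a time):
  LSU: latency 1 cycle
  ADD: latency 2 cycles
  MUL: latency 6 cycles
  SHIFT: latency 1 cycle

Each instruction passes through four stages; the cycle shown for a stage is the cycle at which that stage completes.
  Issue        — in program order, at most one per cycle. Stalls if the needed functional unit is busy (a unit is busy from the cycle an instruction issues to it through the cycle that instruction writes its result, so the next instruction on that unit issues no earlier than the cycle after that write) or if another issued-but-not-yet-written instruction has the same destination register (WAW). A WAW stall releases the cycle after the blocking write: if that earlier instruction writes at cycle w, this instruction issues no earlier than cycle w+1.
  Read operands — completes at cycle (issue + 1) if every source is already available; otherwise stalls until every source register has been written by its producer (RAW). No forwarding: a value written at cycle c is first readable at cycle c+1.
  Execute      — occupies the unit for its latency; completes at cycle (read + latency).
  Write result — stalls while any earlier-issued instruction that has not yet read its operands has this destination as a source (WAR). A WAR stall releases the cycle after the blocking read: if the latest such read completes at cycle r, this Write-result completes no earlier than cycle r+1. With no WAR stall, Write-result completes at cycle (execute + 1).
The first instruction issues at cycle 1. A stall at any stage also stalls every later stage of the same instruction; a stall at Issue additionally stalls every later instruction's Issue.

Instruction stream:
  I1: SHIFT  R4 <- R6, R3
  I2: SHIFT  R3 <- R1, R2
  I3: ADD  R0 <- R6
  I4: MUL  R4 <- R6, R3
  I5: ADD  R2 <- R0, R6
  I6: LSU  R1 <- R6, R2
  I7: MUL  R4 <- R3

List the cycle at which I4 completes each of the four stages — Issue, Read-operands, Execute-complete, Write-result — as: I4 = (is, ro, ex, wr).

I1: IS=1 RO=2 EX=3 WR=4
I2: IS=5 RO=6 EX=7 WR=8  [struct: SHIFT busy until I1 writes@4]
I3: IS=6 RO=7 EX=9 WR=10
I4: IS=7 RO=9 EX=15 WR=16  [RAW R3: wait I2 write@8]
I5: IS=11 RO=12 EX=14 WR=15  [struct: ADD busy until I3 writes@10]
I6: IS=12 RO=16 EX=17 WR=18  [RAW R2: wait I5 write@15]
I7: IS=17 RO=18 EX=24 WR=25  [struct: MUL busy until I4 writes@16]

I4 = (7, 9, 15, 16)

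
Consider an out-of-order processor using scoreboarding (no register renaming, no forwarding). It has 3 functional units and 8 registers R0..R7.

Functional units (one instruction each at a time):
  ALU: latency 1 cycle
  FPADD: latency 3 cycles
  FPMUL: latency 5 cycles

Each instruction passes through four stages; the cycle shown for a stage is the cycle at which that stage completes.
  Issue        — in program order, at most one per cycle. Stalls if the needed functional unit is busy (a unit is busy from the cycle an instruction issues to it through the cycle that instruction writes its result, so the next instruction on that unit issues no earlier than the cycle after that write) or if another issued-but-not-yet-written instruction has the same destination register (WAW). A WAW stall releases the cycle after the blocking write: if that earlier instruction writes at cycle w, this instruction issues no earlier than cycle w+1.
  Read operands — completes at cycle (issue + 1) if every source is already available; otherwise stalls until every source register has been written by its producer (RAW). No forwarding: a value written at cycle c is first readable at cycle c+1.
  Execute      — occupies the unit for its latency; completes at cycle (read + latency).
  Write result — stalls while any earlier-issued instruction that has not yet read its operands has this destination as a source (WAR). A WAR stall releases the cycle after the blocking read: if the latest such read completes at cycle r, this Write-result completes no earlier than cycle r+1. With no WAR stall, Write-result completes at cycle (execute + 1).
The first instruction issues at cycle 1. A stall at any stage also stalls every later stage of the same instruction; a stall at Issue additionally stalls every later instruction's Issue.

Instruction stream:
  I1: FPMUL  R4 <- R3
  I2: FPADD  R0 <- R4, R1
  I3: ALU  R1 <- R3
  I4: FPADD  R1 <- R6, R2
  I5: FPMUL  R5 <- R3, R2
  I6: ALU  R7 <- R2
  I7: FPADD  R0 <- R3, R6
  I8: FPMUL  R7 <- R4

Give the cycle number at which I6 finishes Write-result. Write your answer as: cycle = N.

cycle = 19

I1: IS=1 RO=2 EX=7 WR=8
I2: IS=2 RO=9 EX=12 WR=13  [RAW R4: wait I1 write@8]
I3: IS=3 RO=4 EX=5 WR=10  [WAR R1: wait I2 read@9]
I4: IS=14 RO=15 EX=18 WR=19  [struct: FPADD busy until I2 writes@13]
I5: IS=15 RO=16 EX=21 WR=22
I6: IS=16 RO=17 EX=18 WR=19
I7: IS=20 RO=21 EX=24 WR=25  [struct: FPADD busy until I4 writes@19]
I8: IS=23 RO=24 EX=29 WR=30  [struct: FPMUL busy until I5 writes@22]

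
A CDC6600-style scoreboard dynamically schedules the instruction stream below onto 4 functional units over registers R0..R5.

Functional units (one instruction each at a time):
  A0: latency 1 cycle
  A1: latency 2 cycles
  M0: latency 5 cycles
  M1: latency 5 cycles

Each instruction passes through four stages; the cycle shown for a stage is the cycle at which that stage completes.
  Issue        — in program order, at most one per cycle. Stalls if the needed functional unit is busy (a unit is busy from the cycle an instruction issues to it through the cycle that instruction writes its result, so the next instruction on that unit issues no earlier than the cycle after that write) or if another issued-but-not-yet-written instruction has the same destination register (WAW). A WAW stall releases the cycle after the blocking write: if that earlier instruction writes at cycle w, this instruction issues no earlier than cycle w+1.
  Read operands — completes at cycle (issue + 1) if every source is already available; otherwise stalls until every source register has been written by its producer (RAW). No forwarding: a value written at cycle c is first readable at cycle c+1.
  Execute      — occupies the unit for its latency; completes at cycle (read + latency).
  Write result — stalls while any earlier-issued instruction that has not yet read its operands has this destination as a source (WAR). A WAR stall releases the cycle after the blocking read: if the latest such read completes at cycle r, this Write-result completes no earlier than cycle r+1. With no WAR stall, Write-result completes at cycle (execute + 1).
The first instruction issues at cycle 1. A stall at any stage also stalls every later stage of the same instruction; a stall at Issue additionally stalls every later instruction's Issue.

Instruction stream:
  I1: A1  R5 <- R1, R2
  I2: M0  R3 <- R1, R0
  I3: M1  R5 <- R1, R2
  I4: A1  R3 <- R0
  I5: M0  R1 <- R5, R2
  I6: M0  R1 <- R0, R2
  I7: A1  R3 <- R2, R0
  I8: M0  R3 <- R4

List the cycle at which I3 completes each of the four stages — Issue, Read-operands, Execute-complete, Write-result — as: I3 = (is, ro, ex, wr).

I3 = (6, 7, 12, 13)

cycle 1: I1 dispatched to A1
cycle 2: I1 operands ready, I2 dispatched to M0
cycle 3: I2 operands ready
cycle 4: I1 complete
cycle 5: R5←I1
cycle 6: I3 dispatched to M1
cycle 7: I3 operands ready
cycle 8: I2 complete
cycle 9: R3←I2
cycle 10: I4 dispatched to A1
cycle 11: I4 operands ready, I5 dispatched to M0
cycle 12: I3 complete
cycle 13: R5←I3, I4 complete
cycle 14: R3←I4, I5 operands ready
cycle 19: I5 complete
cycle 20: R1←I5
cycle 21: I6 dispatched to M0
cycle 22: I6 operands ready, I7 dispatched to A1
cycle 23: I7 operands ready
cycle 25: I7 complete
cycle 26: R3←I7
cycle 27: I6 complete
cycle 28: R1←I6
cycle 29: I8 dispatched to M0
cycle 30: I8 operands ready
cycle 35: I8 complete
cycle 36: R3←I8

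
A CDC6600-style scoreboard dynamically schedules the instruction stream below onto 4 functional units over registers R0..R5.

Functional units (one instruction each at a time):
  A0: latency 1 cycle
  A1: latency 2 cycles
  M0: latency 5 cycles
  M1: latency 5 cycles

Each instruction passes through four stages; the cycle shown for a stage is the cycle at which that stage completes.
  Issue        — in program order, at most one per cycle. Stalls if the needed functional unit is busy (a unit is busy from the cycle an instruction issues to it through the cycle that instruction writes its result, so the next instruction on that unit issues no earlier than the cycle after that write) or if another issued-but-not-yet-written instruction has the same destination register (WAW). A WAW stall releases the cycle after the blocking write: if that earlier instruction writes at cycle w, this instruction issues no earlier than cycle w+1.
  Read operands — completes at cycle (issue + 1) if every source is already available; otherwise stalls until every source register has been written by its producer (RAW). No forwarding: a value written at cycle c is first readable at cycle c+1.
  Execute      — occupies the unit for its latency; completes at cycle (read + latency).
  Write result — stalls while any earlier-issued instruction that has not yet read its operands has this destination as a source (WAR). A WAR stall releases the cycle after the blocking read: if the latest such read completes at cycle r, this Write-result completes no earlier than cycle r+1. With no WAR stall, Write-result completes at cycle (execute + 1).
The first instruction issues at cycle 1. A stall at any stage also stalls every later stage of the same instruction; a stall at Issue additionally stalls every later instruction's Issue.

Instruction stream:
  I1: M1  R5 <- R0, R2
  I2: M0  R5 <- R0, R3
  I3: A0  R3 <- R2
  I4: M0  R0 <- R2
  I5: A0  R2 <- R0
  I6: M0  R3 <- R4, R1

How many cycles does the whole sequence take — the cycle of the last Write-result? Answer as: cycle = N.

cycle = 32

  I1 | 1 | 2 | 7 | 8
  I2 | 9 | 10 | 15 | 16   WAW R5: wait I1 write@8
  I3 | 10 | 11 | 12 | 13
  I4 | 17 | 18 | 23 | 24   struct: M0 busy until I2 writes@16
  I5 | 18 | 25 | 26 | 27   RAW R0: wait I4 write@24
  I6 | 25 | 26 | 31 | 32   struct: M0 busy until I4 writes@24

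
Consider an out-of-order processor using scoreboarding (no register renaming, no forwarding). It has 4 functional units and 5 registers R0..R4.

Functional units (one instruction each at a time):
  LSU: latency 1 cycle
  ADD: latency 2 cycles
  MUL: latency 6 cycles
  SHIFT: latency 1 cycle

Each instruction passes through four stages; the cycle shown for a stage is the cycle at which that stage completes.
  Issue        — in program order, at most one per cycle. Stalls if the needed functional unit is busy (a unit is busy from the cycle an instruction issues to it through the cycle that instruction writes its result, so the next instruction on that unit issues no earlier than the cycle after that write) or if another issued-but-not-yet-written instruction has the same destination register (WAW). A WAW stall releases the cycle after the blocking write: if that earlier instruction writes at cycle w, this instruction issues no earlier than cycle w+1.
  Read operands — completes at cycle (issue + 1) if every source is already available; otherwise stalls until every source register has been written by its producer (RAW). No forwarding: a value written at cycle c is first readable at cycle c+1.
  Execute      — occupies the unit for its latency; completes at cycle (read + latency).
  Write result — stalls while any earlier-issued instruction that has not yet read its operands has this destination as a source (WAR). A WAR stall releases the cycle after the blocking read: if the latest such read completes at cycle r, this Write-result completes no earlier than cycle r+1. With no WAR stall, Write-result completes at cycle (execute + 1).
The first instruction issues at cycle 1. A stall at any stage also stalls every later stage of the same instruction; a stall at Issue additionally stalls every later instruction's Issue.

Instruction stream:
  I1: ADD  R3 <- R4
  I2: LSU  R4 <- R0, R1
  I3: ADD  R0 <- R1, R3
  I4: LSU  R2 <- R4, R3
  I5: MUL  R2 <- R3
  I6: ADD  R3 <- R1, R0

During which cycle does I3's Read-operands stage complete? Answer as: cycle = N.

cycle = 7

t=1  issue I1 (ADD)
t=2  I1 read-ops; issue I2 (LSU)
t=3  I2 read-ops
t=4  I1 finished on ADD; I2 finished on LSU
t=5  I1→R3; I2→R4
t=6  issue I3 (ADD)
t=7  I3 read-ops; issue I4 (LSU)
t=8  I4 read-ops
t=9  I3 finished on ADD; I4 finished on LSU
t=10  I3→R0; I4→R2
t=11  issue I5 (MUL)
t=12  I5 read-ops; issue I6 (ADD)
t=13  I6 read-ops
t=15  I6 finished on ADD
t=16  I6→R3
t=18  I5 finished on MUL
t=19  I5→R2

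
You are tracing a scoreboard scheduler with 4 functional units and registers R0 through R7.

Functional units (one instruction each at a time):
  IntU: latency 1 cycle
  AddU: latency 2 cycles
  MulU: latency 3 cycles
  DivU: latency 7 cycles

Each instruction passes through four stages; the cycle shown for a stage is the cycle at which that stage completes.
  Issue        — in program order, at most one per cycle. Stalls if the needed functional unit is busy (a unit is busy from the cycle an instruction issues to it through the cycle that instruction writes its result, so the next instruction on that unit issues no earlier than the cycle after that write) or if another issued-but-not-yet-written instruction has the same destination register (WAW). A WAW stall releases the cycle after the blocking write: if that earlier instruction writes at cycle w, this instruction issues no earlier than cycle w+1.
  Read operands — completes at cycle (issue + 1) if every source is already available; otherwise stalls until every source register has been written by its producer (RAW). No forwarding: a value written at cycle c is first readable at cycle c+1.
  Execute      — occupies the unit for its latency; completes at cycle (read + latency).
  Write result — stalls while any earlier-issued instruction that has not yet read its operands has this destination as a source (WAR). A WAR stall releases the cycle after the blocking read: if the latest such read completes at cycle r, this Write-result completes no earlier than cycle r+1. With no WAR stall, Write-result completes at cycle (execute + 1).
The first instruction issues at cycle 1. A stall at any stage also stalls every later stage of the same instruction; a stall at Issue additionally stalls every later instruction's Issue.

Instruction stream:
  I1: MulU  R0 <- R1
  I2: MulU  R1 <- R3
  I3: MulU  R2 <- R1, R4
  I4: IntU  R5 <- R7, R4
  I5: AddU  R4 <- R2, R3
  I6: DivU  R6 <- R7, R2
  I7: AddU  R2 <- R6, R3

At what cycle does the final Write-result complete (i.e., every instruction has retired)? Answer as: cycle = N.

cycle = 31

[1] I1→MulU
[2] I1 RO
[5] I1 EX
[6] I1 WR R0
[7] I2→MulU
[8] I2 RO
[11] I2 EX
[12] I2 WR R1
[13] I3→MulU
[14] I3 RO · I4→IntU
[15] I4 RO · I5→AddU
[16] I4 EX · I6→DivU
[17] I3 EX · I4 WR R5
[18] I3 WR R2
[19] I5 RO · I6 RO
[21] I5 EX
[22] I5 WR R4
[23] I7→AddU
[26] I6 EX
[27] I6 WR R6
[28] I7 RO
[30] I7 EX
[31] I7 WR R2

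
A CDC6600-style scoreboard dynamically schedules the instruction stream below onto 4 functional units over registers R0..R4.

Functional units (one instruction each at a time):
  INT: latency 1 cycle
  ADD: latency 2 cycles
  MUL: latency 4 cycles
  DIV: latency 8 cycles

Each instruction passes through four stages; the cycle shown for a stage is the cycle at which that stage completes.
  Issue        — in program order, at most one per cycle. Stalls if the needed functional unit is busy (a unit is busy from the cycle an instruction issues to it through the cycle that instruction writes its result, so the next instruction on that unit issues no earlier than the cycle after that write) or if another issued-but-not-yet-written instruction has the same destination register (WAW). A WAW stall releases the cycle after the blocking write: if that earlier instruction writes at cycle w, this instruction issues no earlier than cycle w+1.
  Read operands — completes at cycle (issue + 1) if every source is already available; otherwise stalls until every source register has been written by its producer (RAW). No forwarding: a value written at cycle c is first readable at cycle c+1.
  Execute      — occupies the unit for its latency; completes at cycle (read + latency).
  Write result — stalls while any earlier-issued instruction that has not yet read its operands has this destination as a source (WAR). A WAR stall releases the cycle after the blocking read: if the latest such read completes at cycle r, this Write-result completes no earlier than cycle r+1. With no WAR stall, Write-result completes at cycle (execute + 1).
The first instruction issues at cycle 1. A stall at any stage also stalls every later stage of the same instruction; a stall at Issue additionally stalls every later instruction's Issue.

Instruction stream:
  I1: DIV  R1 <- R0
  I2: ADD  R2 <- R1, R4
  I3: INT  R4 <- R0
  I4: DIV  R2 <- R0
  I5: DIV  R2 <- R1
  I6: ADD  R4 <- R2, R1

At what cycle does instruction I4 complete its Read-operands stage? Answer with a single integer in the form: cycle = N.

I1 -> (1, 2, 10, 11)
I2 -> (2, 12, 14, 15)  // RAW R1: wait I1 write@11
I3 -> (3, 4, 5, 13)  // WAR R4: wait I2 read@12
I4 -> (16, 17, 25, 26)  // WAW R2: wait I2 write@15
I5 -> (27, 28, 36, 37)  // struct: DIV busy until I4 writes@26
I6 -> (28, 38, 40, 41)  // RAW R2: wait I5 write@37

cycle = 17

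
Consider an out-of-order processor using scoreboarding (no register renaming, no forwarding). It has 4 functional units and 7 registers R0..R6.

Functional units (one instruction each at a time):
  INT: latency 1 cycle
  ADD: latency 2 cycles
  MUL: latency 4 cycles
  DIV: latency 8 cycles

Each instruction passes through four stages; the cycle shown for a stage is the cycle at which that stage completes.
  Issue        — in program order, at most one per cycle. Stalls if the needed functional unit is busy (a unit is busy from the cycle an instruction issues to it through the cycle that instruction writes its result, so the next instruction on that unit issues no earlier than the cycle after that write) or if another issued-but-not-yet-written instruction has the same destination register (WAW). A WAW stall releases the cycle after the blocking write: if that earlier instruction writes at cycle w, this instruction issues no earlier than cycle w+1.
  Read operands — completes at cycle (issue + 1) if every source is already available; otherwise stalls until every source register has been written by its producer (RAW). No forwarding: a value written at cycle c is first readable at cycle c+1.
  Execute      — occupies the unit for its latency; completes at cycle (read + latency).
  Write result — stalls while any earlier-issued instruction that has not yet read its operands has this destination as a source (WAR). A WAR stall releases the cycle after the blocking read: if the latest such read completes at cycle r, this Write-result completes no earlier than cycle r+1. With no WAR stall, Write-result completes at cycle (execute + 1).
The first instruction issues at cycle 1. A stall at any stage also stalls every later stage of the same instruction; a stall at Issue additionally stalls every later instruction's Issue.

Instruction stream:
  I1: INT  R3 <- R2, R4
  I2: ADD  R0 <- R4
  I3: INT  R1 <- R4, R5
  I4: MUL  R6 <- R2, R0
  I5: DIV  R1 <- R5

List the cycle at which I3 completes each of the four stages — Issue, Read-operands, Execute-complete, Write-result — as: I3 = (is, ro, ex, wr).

t=1  issue I1 (INT)
t=2  I1 read-ops | issue I2 (ADD)
t=3  I1 finished on INT | I2 read-ops
t=4  I1→R3
t=5  I2 finished on ADD | issue I3 (INT)
t=6  I2→R0 | I3 read-ops | issue I4 (MUL)
t=7  I3 finished on INT | I4 read-ops
t=8  I3→R1
t=9  issue I5 (DIV)
t=10  I5 read-ops
t=11  I4 finished on MUL
t=12  I4→R6
t=18  I5 finished on DIV
t=19  I5→R1

I3 = (5, 6, 7, 8)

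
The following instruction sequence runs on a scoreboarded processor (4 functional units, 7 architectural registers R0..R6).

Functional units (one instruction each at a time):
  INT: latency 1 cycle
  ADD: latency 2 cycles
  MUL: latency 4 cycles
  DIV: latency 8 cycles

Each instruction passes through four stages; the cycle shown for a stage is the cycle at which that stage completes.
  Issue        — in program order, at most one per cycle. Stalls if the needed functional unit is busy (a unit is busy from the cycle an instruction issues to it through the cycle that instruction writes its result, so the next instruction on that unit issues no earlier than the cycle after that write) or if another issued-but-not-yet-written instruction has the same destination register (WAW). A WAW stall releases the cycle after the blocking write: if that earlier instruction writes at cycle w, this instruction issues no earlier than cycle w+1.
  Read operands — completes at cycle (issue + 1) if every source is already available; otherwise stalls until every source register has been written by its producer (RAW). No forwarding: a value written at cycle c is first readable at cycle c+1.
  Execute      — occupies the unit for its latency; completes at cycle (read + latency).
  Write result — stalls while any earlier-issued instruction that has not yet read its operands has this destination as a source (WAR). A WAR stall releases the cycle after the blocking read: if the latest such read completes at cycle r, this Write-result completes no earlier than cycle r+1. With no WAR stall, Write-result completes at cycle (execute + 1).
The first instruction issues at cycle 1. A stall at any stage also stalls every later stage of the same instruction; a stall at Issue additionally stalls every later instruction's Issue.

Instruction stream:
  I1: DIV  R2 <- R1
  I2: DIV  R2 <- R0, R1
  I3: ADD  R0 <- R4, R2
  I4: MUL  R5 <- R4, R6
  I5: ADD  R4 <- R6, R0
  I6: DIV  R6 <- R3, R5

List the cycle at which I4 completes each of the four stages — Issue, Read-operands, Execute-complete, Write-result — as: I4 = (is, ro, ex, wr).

I4 = (14, 15, 19, 20)

1) issue 1, read 2, done 10, write 11
2) issue 12, read 13, done 21, write 22  <struct: DIV busy until I1 writes@11>
3) issue 13, read 23, done 25, write 26  <RAW R2: wait I2 write@22>
4) issue 14, read 15, done 19, write 20
5) issue 27, read 28, done 30, write 31  <struct: ADD busy until I3 writes@26>
6) issue 28, read 29, done 37, write 38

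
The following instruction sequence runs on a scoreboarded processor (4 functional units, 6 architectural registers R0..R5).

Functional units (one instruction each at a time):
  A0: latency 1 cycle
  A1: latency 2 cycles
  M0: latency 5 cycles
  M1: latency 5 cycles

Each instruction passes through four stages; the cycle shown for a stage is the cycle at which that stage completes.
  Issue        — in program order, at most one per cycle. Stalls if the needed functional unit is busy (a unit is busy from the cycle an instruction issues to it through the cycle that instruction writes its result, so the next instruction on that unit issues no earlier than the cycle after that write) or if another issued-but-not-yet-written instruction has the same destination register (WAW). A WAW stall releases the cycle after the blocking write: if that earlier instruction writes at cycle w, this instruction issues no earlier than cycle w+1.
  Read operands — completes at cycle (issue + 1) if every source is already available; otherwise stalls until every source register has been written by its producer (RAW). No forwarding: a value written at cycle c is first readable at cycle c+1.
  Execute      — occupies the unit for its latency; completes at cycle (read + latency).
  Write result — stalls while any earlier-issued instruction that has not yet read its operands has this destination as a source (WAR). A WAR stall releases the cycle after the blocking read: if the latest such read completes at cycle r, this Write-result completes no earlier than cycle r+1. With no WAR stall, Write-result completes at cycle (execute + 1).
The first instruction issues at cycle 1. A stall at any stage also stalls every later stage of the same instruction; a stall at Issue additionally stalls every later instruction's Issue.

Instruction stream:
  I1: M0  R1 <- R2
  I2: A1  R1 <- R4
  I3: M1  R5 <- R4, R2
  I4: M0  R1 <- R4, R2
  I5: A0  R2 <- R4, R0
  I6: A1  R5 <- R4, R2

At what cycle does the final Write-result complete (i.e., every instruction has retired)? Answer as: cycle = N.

cycle = 22

t=1  I1 dispatched to M0
t=2  I1 operands ready
t=7  I1 complete
t=8  R1←I1
t=9  I2 dispatched to A1
t=10  I2 operands ready · I3 dispatched to M1
t=11  I3 operands ready
t=12  I2 complete
t=13  R1←I2
t=14  I4 dispatched to M0
t=15  I4 operands ready · I5 dispatched to A0
t=16  I3 complete · I5 operands ready
t=17  R5←I3 · I5 complete
t=18  R2←I5 · I6 dispatched to A1
t=19  I6 operands ready
t=20  I4 complete
t=21  R1←I4 · I6 complete
t=22  R5←I6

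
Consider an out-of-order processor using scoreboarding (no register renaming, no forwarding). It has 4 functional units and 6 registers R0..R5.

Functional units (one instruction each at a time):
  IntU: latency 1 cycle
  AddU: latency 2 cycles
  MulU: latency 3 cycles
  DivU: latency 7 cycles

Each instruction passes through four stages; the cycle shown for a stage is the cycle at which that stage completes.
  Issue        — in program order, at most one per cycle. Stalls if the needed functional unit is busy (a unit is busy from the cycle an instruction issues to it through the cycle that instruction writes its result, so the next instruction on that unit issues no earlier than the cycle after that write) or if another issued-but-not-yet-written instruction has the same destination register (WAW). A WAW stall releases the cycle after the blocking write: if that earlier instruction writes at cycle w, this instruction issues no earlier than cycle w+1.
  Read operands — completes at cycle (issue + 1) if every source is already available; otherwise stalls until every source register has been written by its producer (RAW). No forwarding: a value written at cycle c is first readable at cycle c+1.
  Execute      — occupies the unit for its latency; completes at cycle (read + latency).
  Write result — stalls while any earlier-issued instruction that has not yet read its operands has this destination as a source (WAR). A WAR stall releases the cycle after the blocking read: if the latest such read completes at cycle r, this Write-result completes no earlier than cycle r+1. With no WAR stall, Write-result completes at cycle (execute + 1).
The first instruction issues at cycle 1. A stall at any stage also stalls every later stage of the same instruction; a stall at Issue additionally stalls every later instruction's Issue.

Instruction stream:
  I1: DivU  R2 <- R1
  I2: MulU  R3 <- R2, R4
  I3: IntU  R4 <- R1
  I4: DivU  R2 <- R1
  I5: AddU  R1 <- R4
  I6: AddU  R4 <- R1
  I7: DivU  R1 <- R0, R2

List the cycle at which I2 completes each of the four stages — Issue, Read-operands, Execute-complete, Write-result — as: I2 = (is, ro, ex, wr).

[1] I1 issues→DivU
[2] I1 reads; I2 issues→MulU
[3] I3 issues→IntU
[4] I3 reads
[5] I3 exec-done
[9] I1 exec-done
[10] I1 writes R2
[11] I2 reads; I4 issues→DivU
[12] I3 writes R4; I4 reads; I5 issues→AddU
[13] I5 reads
[14] I2 exec-done
[15] I2 writes R3; I5 exec-done
[16] I5 writes R1
[17] I6 issues→AddU
[18] I6 reads
[19] I4 exec-done
[20] I4 writes R2; I6 exec-done
[21] I6 writes R4; I7 issues→DivU
[22] I7 reads
[29] I7 exec-done
[30] I7 writes R1

I2 = (2, 11, 14, 15)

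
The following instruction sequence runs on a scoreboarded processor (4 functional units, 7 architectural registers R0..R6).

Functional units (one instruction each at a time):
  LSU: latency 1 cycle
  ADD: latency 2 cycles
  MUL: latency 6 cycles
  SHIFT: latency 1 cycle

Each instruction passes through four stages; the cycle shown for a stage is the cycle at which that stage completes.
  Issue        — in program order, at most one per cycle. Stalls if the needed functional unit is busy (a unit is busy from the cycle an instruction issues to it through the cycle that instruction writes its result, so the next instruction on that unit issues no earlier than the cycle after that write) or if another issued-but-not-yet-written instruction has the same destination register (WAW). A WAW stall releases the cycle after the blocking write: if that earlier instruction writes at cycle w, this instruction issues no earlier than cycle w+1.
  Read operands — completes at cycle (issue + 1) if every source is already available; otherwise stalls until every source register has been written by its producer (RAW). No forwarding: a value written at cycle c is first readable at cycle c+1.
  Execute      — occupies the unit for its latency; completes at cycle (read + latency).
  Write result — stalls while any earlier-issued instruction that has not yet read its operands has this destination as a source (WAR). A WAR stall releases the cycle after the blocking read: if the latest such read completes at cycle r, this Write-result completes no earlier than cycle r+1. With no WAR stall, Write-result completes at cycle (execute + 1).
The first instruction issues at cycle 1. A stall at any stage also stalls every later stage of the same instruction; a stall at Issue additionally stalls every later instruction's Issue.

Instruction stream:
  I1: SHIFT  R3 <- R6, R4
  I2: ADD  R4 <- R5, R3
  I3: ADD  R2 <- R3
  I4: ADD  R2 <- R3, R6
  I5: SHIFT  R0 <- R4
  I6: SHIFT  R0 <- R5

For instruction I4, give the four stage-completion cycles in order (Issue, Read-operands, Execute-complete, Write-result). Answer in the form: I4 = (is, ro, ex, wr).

I4 = (14, 15, 17, 18)

c1: I1 dispatched to SHIFT
c2: I1 operands ready · I2 dispatched to ADD
c3: I1 complete
c4: R3←I1
c5: I2 operands ready
c7: I2 complete
c8: R4←I2
c9: I3 dispatched to ADD
c10: I3 operands ready
c12: I3 complete
c13: R2←I3
c14: I4 dispatched to ADD
c15: I4 operands ready · I5 dispatched to SHIFT
c16: I5 operands ready
c17: I4 complete · I5 complete
c18: R2←I4 · R0←I5
c19: I6 dispatched to SHIFT
c20: I6 operands ready
c21: I6 complete
c22: R0←I6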